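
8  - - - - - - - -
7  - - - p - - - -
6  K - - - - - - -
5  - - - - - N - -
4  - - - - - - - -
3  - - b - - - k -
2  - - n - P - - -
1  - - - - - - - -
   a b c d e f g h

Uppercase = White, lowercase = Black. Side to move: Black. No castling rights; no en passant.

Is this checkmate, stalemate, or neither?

neither

Black to move; black king on g3.
In check: yes, from the white knight on f5.
King squares — f2: available; g2: available; h2: available; f3: attacked by Pe2; h3: available; f4: available; g4: available; h4: attacked by Nf5.
Legal moves for Black: Kg4, Kf4, Kh3, Kh2, Kg2, Kf2.
Black is in check but has 6 legal moves → neither.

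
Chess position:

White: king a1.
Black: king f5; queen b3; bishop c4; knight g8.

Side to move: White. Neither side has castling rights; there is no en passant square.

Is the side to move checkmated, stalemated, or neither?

White to move; white king on a1.
In check: no.
King squares — b1: attacked by Qb3; a2: attacked by Qb3; b2: attacked by Qb3.
Legal moves for White: none.
Not in check and no legal moves → stalemate.

stalemate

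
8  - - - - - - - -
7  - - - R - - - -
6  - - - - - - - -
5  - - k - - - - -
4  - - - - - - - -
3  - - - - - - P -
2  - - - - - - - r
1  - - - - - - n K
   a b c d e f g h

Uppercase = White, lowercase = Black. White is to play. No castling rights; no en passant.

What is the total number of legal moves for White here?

2

White to move; king on h1.
In check: yes, from the black rook on h2.
Legal moves: Kxh2, Kxg1.
Count: 2.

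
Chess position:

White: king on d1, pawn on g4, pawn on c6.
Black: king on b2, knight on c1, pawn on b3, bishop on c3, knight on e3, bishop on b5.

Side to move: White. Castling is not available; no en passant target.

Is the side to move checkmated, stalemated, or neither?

checkmate

White to move; white king on d1.
In check: yes, from the black knight on e3.
King squares — c1: attacked by Kb2; e1: attacked by Bc3; c2: attacked by Kb2; d2: attacked by Bc3; e2: attacked by Nc1.
Legal moves for White: none.
In check with no legal moves → checkmate.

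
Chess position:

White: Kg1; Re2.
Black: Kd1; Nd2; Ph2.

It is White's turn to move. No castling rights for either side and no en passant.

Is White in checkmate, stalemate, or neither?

White to move; white king on g1.
In check: yes, from the black pawn on h2.
Legal moves for White: Kxh2, Kg2, Kf2, Kh1, Rxh2.
White is in check but has 5 legal moves → neither.

neither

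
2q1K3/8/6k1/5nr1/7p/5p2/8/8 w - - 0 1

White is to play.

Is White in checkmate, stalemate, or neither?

White to move; white king on e8.
In check: yes, from the black queen on c8.
King squares — d7: attacked by Qc8; e7: attacked by Nf5; f7: attacked by Kg6; d8: attacked by Qc8; f8: attacked by Qc8.
Legal moves for White: none.
In check with no legal moves → checkmate.

checkmate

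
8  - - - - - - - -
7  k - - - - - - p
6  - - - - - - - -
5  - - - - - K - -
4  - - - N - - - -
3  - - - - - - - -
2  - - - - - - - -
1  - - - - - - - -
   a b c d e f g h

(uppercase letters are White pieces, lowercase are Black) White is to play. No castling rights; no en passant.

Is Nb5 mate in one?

After Nb5: black king on a7; in check: yes, from the white knight on b5.
Black has 5 legal replies: Kb8, Ka8, Kb7, Kb6, Ka6.
In check but a legal move exists → not checkmate.

no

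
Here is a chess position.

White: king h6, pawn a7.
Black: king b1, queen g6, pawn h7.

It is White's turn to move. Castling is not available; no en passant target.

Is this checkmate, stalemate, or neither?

checkmate

White to move; white king on h6.
In check: yes, from the black queen on g6.
King squares — g5: attacked by Qg6; h5: attacked by Qg6; g6: attacked by Ph7; g7: attacked by Qg6; h7: attacked by Qg6.
Legal moves for White: none.
In check with no legal moves → checkmate.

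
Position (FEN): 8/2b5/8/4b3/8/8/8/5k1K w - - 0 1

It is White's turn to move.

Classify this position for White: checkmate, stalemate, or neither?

stalemate

White to move; white king on h1.
In check: no.
King squares — g1: attacked by Kf1; g2: attacked by Kf1; h2: attacked by Be5.
Legal moves for White: none.
Not in check and no legal moves → stalemate.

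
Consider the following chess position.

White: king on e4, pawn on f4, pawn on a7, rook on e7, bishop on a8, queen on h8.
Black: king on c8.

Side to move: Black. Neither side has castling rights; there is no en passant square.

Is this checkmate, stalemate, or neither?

checkmate

Black to move; black king on c8.
In check: yes, from the white queen on h8.
King squares — b7: attacked by Re7; c7: attacked by Re7; d7: attacked by Re7; b8: attacked by Pa7; d8: attacked by Qh8.
Legal moves for Black: none.
In check with no legal moves → checkmate.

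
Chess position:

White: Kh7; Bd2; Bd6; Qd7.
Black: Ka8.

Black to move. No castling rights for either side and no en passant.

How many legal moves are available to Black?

0

Black to move; king on a8.
In check: no.
Legal moves: none.
Count: 0.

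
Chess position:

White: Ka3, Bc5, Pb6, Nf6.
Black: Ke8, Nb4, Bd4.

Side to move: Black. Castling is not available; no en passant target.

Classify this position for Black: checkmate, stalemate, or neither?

Black to move; black king on e8.
In check: yes, from the white knight on f6.
King squares — d7: attacked by Nf6; e7: attacked by Bc5; f7: available; d8: available; f8: attacked by Bc5.
Legal moves for Black: Kd8, Kf7, Bxf6.
Black is in check but has 3 legal moves → neither.

neither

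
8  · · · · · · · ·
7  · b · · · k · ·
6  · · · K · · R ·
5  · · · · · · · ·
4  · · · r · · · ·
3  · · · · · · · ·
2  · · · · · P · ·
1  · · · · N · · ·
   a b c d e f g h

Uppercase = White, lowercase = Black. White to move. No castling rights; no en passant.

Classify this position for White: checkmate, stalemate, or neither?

White to move; white king on d6.
In check: yes, from the black rook on d4.
Legal moves for White: Kc7, Ke5, Kc5.
White is in check but has 3 legal moves → neither.

neither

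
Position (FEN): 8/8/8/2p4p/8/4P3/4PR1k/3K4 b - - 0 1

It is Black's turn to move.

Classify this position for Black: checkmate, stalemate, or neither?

Black to move; black king on h2.
In check: yes, from the white rook on f2.
Legal moves for Black: Kh3, Kg3, Kh1, Kg1.
Black is in check but has 4 legal moves → neither.

neither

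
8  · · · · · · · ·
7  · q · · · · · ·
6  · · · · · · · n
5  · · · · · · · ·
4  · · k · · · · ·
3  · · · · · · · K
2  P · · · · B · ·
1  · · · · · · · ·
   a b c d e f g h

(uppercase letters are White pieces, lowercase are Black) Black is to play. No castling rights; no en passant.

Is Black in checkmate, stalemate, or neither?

Black to move; black king on c4.
In check: no.
Legal moves for Black include: Qc8+, Qb8, Qa8, Qh7, Qg7, Qf7, Qe7, Qd7+, Qc7, Qa7, Qc6, Qb6, Qa6, Qd5, Qb5, Qe4, Qb4, Qf3+, ... (list truncated; more exist).
Black has legal moves and is not in check → neither.

neither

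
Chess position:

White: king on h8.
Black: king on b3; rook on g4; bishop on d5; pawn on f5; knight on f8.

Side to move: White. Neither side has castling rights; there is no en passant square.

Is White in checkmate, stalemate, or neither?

White to move; white king on h8.
In check: no.
King squares — g7: attacked by Rg4; h7: attacked by Nf8; g8: attacked by Rg4.
Legal moves for White: none.
Not in check and no legal moves → stalemate.

stalemate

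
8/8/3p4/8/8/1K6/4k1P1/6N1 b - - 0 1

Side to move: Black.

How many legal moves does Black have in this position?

7

Black to move; king on e2.
In check: yes, from the white knight on g1.
Legal moves: Ke3, Kd3, Kf2, Kd2, Kf1, Ke1, Kd1.
Count: 7.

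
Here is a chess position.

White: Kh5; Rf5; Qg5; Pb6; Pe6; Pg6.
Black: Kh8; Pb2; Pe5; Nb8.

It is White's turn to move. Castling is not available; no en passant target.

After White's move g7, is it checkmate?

no

After g7: black king on h8; in check: yes, from the white pawn on g7.
Black has 2 legal replies: Kg8, Kh7.
In check but a legal move exists → not checkmate.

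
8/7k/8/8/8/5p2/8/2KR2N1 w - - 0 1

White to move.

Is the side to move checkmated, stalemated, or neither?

neither

White to move; white king on c1.
In check: no.
Legal moves for White: Nh3, Nxf3, Ne2, Rd8, Rd7+, Rd6, Rd5, Rd4, Rd3, Rd2, Rf1, Re1, Kd2, Kc2, Kb2, Kb1.
White has 16 legal moves and is not in check → neither.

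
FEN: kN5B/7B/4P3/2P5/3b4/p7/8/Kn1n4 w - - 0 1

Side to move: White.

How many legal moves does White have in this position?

White to move; king on a1.
In check: yes, from the black bishop on d4.
Legal moves: Ka2, Kxb1, Bxd4.
Count: 3.

3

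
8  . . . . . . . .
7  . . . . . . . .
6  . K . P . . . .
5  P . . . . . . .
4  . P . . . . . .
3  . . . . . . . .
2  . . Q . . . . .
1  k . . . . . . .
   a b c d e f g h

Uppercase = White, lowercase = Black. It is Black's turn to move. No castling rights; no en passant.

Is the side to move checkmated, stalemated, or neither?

stalemate

Black to move; black king on a1.
In check: no.
King squares — b1: attacked by Qc2; a2: attacked by Qc2; b2: attacked by Qc2.
Legal moves for Black: none.
Not in check and no legal moves → stalemate.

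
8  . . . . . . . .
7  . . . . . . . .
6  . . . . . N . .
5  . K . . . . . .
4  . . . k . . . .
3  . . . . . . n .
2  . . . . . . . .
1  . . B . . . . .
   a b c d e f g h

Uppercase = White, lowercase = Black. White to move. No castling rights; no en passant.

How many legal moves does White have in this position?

White to move; king on b5.
In check: no.
Legal moves: Ng8, Ne8, Nh7, Nd7, Nh5, Nd5, Ng4, Ne4, Kc6, Kb6, Ka6, Ka5, Kb4, Ka4, Bh6, Bg5, Bf4, Be3+, Ba3, Bd2, Bb2+.
Count: 21.

21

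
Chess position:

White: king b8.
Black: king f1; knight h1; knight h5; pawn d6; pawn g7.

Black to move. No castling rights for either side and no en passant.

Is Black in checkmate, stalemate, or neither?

neither

Black to move; black king on f1.
In check: no.
Legal moves for Black: Nf6, Nf4, N5g3, N1g3, Nf2, Kg2, Kf2, Ke2, Kg1, Ke1, g6, d5, g5.
Black has 13 legal moves and is not in check → neither.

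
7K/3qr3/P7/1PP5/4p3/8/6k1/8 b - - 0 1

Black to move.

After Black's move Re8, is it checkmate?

After Re8: white king on h8; in check: yes, from the black rook on e8.
King squares — g7: attacked by Qd7; h7: attacked by Qd7; g8: attacked by Re8.
White has no legal moves → checkmate.

yes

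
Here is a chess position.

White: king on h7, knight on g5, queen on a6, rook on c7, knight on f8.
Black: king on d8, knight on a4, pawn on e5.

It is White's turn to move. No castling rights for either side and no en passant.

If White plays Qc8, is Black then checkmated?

After Qc8: black king on d8; in check: yes, from the white queen on c8.
King squares — c7: attacked by Qc8; d7: attacked by Rc7; e7: attacked by Rc7; c8: attacked by Rc7; e8: attacked by Qc8.
Black has no legal moves → checkmate.

yes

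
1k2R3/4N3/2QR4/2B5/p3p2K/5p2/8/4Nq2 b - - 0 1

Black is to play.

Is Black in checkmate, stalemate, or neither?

checkmate

Black to move; black king on b8.
In check: yes, from the white rook on e8.
King squares — a7: attacked by Bc5; b7: attacked by Qc6; c7: attacked by Qc6; a8: attacked by Qc6; c8: attacked by Qc6.
Legal moves for Black: none.
In check with no legal moves → checkmate.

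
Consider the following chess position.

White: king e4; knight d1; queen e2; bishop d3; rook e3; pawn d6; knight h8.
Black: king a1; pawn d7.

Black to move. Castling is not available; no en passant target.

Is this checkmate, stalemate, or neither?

stalemate

Black to move; black king on a1.
In check: no.
King squares — b1: attacked by Bd3; a2: attacked by Qe2; b2: attacked by Nd1.
Legal moves for Black: none.
Not in check and no legal moves → stalemate.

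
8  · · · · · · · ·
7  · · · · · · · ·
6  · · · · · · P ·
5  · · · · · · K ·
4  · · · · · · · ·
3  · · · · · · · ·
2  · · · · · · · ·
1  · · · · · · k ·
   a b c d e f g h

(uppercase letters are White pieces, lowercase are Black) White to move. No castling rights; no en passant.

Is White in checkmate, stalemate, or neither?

neither

White to move; white king on g5.
In check: no.
Legal moves for White: Kh6, Kf6, Kh5, Kf5, Kh4, Kg4, Kf4, g7.
White has 8 legal moves and is not in check → neither.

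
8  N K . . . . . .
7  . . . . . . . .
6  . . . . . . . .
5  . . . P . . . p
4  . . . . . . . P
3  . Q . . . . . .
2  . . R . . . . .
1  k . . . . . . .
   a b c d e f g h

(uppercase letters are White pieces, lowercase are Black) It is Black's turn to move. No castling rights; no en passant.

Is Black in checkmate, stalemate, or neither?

stalemate

Black to move; black king on a1.
In check: no.
King squares — b1: attacked by Qb3; a2: attacked by Rc2; b2: attacked by Rc2.
Legal moves for Black: none.
Not in check and no legal moves → stalemate.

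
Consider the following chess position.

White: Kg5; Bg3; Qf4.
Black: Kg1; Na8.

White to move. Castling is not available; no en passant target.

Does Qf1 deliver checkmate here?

After Qf1: black king on g1; in check: yes, from the white queen on f1.
Black has 1 legal reply: Kxf1.
In check but a legal move exists → not checkmate.

no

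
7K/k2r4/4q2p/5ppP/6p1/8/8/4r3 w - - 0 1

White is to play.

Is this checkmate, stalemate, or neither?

stalemate

White to move; white king on h8.
In check: no.
King squares — g7: attacked by Rd7; h7: attacked by Rd7; g8: attacked by Qe6.
Legal moves for White: none.
Not in check and no legal moves → stalemate.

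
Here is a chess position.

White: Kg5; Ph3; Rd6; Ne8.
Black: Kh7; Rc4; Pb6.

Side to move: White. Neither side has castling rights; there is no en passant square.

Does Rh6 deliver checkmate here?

no

After Rh6: black king on h7; in check: yes, from the white rook on h6.
Black has 1 legal reply: Kg8.
In check but a legal move exists → not checkmate.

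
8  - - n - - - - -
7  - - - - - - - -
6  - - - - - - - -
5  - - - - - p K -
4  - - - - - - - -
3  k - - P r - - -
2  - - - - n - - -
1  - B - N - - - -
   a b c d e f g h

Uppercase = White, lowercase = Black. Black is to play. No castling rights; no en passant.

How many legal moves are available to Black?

Black to move; king on a3.
In check: no.
Legal moves: Ne7, Na7, Nd6, Nb6, Re8, Re7, Re6, Re5, Re4, Rh3, Rg3+, Rf3, Rxd3, Kb4, Ka4, Kb3, Nf4, Nd4, Ng3, Nc3, Ng1, Nc1, f4.
Count: 23.

23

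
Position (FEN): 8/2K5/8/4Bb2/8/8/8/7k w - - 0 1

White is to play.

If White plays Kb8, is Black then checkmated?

After Kb8: black king on h1; in check: no.
Black is not in check, so this cannot be checkmate.

no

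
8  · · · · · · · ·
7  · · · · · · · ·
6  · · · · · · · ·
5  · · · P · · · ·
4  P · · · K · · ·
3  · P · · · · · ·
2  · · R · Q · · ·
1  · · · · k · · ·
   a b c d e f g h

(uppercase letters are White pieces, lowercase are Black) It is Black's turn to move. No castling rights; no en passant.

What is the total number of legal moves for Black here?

Black to move; king on e1.
In check: yes, from the white queen on e2.
Legal moves: none.
Count: 0.

0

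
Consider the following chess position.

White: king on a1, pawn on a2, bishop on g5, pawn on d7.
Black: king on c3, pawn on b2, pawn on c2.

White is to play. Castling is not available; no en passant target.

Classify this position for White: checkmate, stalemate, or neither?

White to move; white king on a1.
In check: yes, from the black pawn on b2.
King squares — b1: attacked by Pc2; a2: own pawn; b2: attacked by Kc3.
Legal moves for White: none.
In check with no legal moves → checkmate.

checkmate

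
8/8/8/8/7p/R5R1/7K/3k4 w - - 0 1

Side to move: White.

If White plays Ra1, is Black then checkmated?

After Ra1: black king on d1; in check: yes, from the white rook on a1.
Black has 3 legal replies: Ke2, Kd2, Kc2.
In check but a legal move exists → not checkmate.

no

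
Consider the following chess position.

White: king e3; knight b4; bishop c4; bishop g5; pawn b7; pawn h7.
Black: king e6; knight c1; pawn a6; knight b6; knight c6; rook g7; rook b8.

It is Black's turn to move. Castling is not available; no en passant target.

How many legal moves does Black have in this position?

Black to move; king on e6.
In check: yes, from the white bishop on c4.
Legal moves: Kd7, Kd6, Kf5, Ke5, Nd5+, Nxc4+.
Count: 6.

6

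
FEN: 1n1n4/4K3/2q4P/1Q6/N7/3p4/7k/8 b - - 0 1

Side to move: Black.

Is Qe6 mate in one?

After Qe6: white king on e7; in check: yes, from the black queen on e6.
White has 2 legal replies: Kf8, Kxd8.
In check but a legal move exists → not checkmate.

no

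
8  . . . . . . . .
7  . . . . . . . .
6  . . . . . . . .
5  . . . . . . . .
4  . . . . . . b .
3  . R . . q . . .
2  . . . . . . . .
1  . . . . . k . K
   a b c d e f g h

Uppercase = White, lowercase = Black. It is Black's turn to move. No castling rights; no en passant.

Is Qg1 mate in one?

After Qg1: white king on h1; in check: yes, from the black queen on g1.
King squares — g1: attacked by Kf1; g2: attacked by Kf1; h2: attacked by Qg1.
White has no legal moves → checkmate.

yes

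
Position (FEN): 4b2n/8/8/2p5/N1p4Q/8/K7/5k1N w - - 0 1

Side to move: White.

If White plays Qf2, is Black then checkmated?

After Qf2: black king on f1; in check: yes, from the white queen on f2.
King squares — e1: attacked by Qf2; g1: attacked by Qf2; e2: attacked by Qf2; f2: attacked by Nh1; g2: attacked by Qf2.
Black has no legal moves → checkmate.

yes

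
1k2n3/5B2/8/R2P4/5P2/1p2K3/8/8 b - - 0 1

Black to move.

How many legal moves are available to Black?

8

Black to move; king on b8.
In check: no.
Legal moves: Ng7, Nc7, Nf6, Nd6, Kc8, Kc7, Kb7, b2.
Count: 8.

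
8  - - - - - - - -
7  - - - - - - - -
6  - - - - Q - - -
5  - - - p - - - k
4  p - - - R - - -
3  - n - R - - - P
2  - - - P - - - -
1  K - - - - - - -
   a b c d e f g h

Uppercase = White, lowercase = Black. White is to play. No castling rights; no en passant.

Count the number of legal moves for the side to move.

4

White to move; king on a1.
In check: yes, from the black knight on b3.
Legal moves: Kb2, Ka2, Kb1, Rxb3.
Count: 4.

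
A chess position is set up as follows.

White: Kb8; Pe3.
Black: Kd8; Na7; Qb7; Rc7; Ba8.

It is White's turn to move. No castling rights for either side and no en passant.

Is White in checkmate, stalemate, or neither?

White to move; white king on b8.
In check: yes, from the black queen on b7.
King squares — a7: attacked by Qb7; b7: attacked by Rc7; c7: attacked by Qb7; a8: attacked by Qb7; c8: attacked by Na7.
Legal moves for White: none.
In check with no legal moves → checkmate.

checkmate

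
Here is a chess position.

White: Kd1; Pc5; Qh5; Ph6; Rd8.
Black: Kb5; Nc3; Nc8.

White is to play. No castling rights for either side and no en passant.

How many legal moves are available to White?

4

White to move; king on d1.
In check: yes, from the black knight on c3.
Legal moves: Kd2, Kc2, Ke1, Kc1.
Count: 4.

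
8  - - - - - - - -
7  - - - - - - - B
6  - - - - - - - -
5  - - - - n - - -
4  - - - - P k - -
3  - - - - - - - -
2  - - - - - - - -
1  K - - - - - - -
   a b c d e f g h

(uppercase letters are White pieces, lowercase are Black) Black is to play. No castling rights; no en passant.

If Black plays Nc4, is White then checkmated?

After Nc4: white king on a1; in check: no.
White is not in check, so this cannot be checkmate.

no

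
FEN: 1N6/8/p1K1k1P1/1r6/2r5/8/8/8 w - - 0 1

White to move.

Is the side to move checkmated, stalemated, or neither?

checkmate

White to move; white king on c6.
In check: yes, from the black rook on c4.
King squares — b5: attacked by Pa6; c5: attacked by Rc4; d5: attacked by Rb5; b6: attacked by Rb5; d6: attacked by Ke6; b7: attacked by Rb5; c7: attacked by Rc4; d7: attacked by Ke6.
Legal moves for White: none.
In check with no legal moves → checkmate.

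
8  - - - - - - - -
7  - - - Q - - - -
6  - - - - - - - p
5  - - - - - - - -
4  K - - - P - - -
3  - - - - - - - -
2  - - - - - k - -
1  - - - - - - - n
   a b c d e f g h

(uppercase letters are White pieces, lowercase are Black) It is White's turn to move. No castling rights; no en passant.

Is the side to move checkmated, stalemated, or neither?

White to move; white king on a4.
In check: no.
Legal moves for White include: Qe8, Qd8, Qc8, Qh7, Qg7, Qf7+, Qe7, Qc7, Qb7, Qa7+, Qe6, Qd6, Qc6, Qf5+, Qd5, Qb5, Qg4, Qd4+, ... (list truncated; more exist).
White has legal moves and is not in check → neither.

neither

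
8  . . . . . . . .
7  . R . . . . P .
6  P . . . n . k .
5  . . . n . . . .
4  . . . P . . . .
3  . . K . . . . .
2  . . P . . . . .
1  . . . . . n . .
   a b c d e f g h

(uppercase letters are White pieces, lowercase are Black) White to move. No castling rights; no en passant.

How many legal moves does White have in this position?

White to move; king on c3.
In check: yes, from the black knight on d5.
Legal moves: Kc4, Kd3, Kb3, Kb2.
Count: 4.

4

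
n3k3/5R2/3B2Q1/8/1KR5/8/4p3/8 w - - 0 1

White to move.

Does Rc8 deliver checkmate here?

yes

After Rc8: black king on e8; in check: yes, from the white rook on c8.
King squares — d7: attacked by Rf7; e7: attacked by Bd6; f7: attacked by Qg6; d8: attacked by Rc8; f8: attacked by Bd6.
Black has no legal moves → checkmate.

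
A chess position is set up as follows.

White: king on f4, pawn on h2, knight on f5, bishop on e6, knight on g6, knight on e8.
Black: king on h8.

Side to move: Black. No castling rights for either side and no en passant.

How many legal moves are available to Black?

1

Black to move; king on h8.
In check: yes, from the white knight on g6.
Legal moves: Kh7.
Count: 1.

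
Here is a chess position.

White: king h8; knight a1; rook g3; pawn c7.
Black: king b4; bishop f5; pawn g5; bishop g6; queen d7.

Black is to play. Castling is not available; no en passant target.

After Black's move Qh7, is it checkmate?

yes

After Qh7: white king on h8; in check: yes, from the black queen on h7.
King squares — g7: attacked by Qh7; h7: attacked by Bg6; g8: attacked by Qh7.
White has no legal moves → checkmate.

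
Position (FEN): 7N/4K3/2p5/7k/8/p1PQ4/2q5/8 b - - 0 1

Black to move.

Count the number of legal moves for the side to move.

Black to move; king on h5.
In check: no.
Legal moves: Kh6, Kg5, Kh4, Kg4, Qa4, Qxd3, Qxc3, Qb3, Qh2, Qg2, Qf2, Qe2+, Qd2, Qb2, Qa2, Qd1, Qc1, Qb1, c5, a2.
Count: 20.

20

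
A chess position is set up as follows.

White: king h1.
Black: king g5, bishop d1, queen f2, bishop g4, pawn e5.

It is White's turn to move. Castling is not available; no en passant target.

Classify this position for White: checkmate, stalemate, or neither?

stalemate

White to move; white king on h1.
In check: no.
King squares — g1: attacked by Qf2; g2: attacked by Qf2; h2: attacked by Qf2.
Legal moves for White: none.
Not in check and no legal moves → stalemate.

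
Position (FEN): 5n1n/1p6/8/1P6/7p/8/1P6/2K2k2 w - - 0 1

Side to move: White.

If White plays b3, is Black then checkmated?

no

After b3: black king on f1; in check: no.
Black is not in check, so this cannot be checkmate.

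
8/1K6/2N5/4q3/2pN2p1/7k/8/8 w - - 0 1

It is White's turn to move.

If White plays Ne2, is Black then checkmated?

no

After Ne2: black king on h3; in check: no.
Black is not in check, so this cannot be checkmate.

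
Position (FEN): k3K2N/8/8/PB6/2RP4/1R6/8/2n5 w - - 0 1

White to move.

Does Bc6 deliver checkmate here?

After Bc6: black king on a8; in check: yes, from the white bishop on c6.
Black has 1 legal reply: Ka7.
In check but a legal move exists → not checkmate.

no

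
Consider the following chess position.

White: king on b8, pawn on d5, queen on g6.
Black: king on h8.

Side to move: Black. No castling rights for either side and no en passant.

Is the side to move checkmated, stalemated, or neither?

Black to move; black king on h8.
In check: no.
King squares — g7: attacked by Qg6; h7: attacked by Qg6; g8: attacked by Qg6.
Legal moves for Black: none.
Not in check and no legal moves → stalemate.

stalemate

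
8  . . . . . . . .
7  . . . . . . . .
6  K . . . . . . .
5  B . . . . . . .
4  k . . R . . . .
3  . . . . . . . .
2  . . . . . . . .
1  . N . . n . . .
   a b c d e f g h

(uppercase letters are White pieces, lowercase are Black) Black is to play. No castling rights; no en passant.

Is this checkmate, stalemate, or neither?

Black to move; black king on a4.
In check: yes, from the white rook on d4.
King squares — a3: attacked by Nb1; b3: available; b4: attacked by Rd4; a5: attacked by Ka6; b5: attacked by Ka6.
Legal moves for Black: Kb3.
Black is in check but has 1 legal move → neither.

neither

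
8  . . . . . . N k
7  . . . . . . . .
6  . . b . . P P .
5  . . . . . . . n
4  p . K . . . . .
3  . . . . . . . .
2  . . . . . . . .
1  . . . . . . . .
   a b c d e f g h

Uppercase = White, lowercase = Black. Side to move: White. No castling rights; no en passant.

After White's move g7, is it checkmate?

After g7: black king on h8; in check: yes, from the white pawn on g7.
Black has 3 legal replies: Kxg8, Kh7, Nxg7.
In check but a legal move exists → not checkmate.

no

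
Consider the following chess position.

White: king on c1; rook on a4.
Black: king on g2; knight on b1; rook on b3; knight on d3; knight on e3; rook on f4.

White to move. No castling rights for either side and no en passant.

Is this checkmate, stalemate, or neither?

White to move; white king on c1.
In check: yes, from the black knight on d3.
King squares — b1: attacked by Rb3; d1: attacked by Ne3; b2: attacked by Rb3; c2: attacked by Ne3; d2: attacked by Nb1.
Legal moves for White: none.
In check with no legal moves → checkmate.

checkmate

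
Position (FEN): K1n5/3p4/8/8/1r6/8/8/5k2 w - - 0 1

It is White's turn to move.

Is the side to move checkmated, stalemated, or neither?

White to move; white king on a8.
In check: no.
King squares — a7: attacked by Nc8; b7: attacked by Rb4; b8: attacked by Rb4.
Legal moves for White: none.
Not in check and no legal moves → stalemate.

stalemate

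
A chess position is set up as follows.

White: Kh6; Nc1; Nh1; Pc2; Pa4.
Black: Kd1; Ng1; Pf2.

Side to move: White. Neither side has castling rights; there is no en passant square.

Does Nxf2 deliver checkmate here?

no

After Nxf2: black king on d1; in check: yes, from the white knight on f2.
Black has 4 legal replies: Kd2, Kxc2, Ke1, Kxc1.
In check but a legal move exists → not checkmate.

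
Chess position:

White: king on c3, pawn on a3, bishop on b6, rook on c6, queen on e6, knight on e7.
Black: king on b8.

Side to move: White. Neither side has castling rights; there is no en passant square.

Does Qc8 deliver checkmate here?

yes

After Qc8: black king on b8; in check: yes, from the white queen on c8.
King squares — a7: attacked by Bb6; b7: attacked by Qc8; c7: attacked by Bb6; a8: attacked by Qc8; c8: attacked by Rc6.
Black has no legal moves → checkmate.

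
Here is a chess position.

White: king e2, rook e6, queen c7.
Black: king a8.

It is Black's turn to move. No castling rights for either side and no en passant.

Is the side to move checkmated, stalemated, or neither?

stalemate

Black to move; black king on a8.
In check: no.
King squares — a7: attacked by Qc7; b7: attacked by Qc7; b8: attacked by Qc7.
Legal moves for Black: none.
Not in check and no legal moves → stalemate.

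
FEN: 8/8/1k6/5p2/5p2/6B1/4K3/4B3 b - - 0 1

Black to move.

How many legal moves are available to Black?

9

Black to move; king on b6.
In check: no.
Legal moves: Kc7, Kb7, Ka7, Kc6, Ka6, Kc5, Kb5, fxg3, f3+.
Count: 9.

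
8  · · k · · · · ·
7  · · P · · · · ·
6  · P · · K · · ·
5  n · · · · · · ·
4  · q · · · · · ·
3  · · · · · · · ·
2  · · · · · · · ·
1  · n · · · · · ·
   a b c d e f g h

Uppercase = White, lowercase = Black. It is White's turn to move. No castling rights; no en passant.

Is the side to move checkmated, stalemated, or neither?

White to move; white king on e6.
In check: no.
Legal moves for White: Kf7, Kf6, Kf5, Ke5, Kd5, b7+.
White has 6 legal moves and is not in check → neither.

neither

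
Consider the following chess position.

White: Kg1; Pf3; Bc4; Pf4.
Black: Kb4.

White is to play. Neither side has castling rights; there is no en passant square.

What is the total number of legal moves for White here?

17

White to move; king on g1.
In check: no.
Legal moves: Bg8, Bf7, Be6, Ba6, Bd5, Bb5, Bd3, Bb3, Be2, Ba2, Bf1, Kh2, Kg2, Kf2, Kh1, Kf1, f5.
Count: 17.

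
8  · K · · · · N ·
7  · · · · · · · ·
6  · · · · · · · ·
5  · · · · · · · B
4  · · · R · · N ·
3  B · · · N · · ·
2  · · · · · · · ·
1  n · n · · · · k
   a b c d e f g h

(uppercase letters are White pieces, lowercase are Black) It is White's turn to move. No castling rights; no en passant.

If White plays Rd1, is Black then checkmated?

yes

After Rd1: black king on h1; in check: yes, from the white rook on d1.
King squares — g1: attacked by Rd1; g2: attacked by Ne3; h2: attacked by Ng4.
Black has no legal moves → checkmate.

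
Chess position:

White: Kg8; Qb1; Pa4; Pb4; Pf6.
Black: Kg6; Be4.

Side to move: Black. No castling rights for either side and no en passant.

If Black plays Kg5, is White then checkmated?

After Kg5: white king on g8; in check: no.
White is not in check, so this cannot be checkmate.

no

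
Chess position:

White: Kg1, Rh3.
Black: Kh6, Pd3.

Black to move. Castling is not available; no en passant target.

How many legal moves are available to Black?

3

Black to move; king on h6.
In check: yes, from the white rook on h3.
Legal moves: Kg7, Kg6, Kg5.
Count: 3.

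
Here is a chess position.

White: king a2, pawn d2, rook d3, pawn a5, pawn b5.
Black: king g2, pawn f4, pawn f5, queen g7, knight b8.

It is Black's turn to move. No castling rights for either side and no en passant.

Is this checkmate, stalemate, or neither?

neither

Black to move; black king on g2.
In check: no.
Legal moves for Black include: Nd7, Nc6, Na6, Qh8, Qg8+, Qf8, Qh7, Qf7+, Qe7, Qd7, Qc7, Qb7, Qa7, Qh6, Qg6, Qf6, Qg5, Qe5, ... (list truncated; more exist).
Black has legal moves and is not in check → neither.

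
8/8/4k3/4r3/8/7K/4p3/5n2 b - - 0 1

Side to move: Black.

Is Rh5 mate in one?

no

After Rh5: white king on h3; in check: yes, from the black rook on h5.
White has 2 legal replies: Kg4, Kg2.
In check but a legal move exists → not checkmate.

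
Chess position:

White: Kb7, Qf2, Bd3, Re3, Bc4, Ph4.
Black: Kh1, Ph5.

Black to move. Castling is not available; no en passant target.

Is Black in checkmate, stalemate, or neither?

Black to move; black king on h1.
In check: no.
King squares — g1: attacked by Qf2; g2: attacked by Qf2; h2: attacked by Qf2.
Legal moves for Black: none.
Not in check and no legal moves → stalemate.

stalemate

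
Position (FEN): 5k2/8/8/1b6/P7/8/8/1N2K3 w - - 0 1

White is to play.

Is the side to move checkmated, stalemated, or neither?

neither

White to move; white king on e1.
In check: no.
Legal moves for White: Kf2, Kd2, Kd1, Nc3, Na3, Nd2, axb5, a5.
White has 8 legal moves and is not in check → neither.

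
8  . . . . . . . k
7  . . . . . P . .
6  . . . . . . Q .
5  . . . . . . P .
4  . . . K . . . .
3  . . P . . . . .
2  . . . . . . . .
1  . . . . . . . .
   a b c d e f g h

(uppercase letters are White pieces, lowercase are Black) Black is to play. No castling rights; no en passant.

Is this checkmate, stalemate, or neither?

Black to move; black king on h8.
In check: no.
King squares — g7: attacked by Qg6; h7: attacked by Qg6; g8: attacked by Qg6.
Legal moves for Black: none.
Not in check and no legal moves → stalemate.

stalemate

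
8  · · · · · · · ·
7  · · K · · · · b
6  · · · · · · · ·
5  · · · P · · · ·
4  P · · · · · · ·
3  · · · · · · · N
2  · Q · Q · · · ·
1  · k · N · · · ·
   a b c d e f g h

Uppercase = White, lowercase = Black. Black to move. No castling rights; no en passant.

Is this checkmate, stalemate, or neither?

checkmate

Black to move; black king on b1.
In check: yes, from the white queen on b2.
King squares — a1: attacked by Qb2; c1: attacked by Qb2; a2: attacked by Qb2; b2: attacked by Nd1; c2: attacked by Qb2.
Legal moves for Black: none.
In check with no legal moves → checkmate.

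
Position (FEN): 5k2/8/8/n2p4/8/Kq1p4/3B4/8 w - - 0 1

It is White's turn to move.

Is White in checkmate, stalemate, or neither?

White to move; white king on a3.
In check: yes, from the black queen on b3.
King squares — a2: attacked by Qb3; b2: attacked by Qb3; b3: attacked by Na5; a4: attacked by Qb3; b4: attacked by Qb3.
Legal moves for White: none.
In check with no legal moves → checkmate.

checkmate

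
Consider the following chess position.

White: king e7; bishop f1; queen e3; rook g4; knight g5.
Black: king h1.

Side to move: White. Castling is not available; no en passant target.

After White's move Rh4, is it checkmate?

After Rh4: black king on h1; in check: yes, from the white rook on h4.
King squares — g1: attacked by Qe3; g2: attacked by Bf1; h2: attacked by Rh4.
Black has no legal moves → checkmate.

yes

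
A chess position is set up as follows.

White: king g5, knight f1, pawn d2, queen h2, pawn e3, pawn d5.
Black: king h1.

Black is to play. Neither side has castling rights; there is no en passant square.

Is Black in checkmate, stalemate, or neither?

checkmate

Black to move; black king on h1.
In check: yes, from the white queen on h2.
King squares — g1: attacked by Qh2; g2: attacked by Qh2; h2: attacked by Nf1.
Legal moves for Black: none.
In check with no legal moves → checkmate.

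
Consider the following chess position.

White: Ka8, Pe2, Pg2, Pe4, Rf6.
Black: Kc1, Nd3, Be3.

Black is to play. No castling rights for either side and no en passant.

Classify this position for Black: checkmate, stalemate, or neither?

Black to move; black king on c1.
In check: no.
Legal moves for Black include: Ba7, Bh6, Bb6, Bg5, Bc5, Bf4, Bd4, Bf2, Bd2, Bg1, Ne5, Nc5, Nf4, Nb4, Nf2, Nb2, Ne1, Kd2, ... (list truncated; more exist).
Black has legal moves and is not in check → neither.

neither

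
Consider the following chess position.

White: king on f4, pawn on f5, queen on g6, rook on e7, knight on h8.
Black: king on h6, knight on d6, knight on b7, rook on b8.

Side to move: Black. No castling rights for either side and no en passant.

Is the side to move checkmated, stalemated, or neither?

Black to move; black king on h6.
In check: yes, from the white queen on g6.
King squares — g5: attacked by Kf4; h5: attacked by Qg6; g6: attacked by Pf5; g7: attacked by Qg6; h7: attacked by Qg6.
Legal moves for Black: none.
In check with no legal moves → checkmate.

checkmate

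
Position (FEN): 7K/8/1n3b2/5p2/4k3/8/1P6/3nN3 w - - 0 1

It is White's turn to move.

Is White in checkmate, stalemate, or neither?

neither

White to move; white king on h8.
In check: yes, from the black bishop on f6.
Legal moves for White: Kg8, Kh7.
White is in check but has 2 legal moves → neither.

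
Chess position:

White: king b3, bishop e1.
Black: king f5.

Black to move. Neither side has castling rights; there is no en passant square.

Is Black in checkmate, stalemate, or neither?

neither

Black to move; black king on f5.
In check: no.
Legal moves for Black: Kg6, Kf6, Ke6, Kg5, Ke5, Kg4, Kf4, Ke4.
Black has 8 legal moves and is not in check → neither.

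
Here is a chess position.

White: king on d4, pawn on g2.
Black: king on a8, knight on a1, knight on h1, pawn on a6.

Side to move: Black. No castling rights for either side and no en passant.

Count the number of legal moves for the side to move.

8

Black to move; king on a8.
In check: no.
Legal moves: Kb8, Kb7, Ka7, Ng3, Nf2, Nb3+, Nc2+, a5.
Count: 8.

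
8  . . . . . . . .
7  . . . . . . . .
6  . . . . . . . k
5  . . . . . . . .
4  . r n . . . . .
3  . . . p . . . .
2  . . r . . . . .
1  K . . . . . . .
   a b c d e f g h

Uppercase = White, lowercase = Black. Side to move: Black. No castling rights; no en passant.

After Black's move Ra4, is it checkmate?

After Ra4: white king on a1; in check: yes, from the black rook on a4.
White has 1 legal reply: Kb1.
In check but a legal move exists → not checkmate.

no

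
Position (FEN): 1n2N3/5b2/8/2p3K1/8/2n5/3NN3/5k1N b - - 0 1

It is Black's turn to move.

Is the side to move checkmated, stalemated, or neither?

neither

Black to move; black king on f1.
In check: yes, from the white knight on d2.
King squares — e1: available; g1: attacked by Ne2; e2: available; f2: attacked by Nh1; g2: available.
Legal moves for Black: Kg2, Kxe2, Ke1.
Black is in check but has 3 legal moves → neither.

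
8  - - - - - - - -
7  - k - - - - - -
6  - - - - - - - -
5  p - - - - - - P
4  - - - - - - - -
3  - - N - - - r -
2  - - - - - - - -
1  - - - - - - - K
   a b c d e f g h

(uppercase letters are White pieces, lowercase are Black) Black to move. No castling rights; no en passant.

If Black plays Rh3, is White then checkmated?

After Rh3: white king on h1; in check: yes, from the black rook on h3.
White has 2 legal replies: Kg2, Kg1.
In check but a legal move exists → not checkmate.

no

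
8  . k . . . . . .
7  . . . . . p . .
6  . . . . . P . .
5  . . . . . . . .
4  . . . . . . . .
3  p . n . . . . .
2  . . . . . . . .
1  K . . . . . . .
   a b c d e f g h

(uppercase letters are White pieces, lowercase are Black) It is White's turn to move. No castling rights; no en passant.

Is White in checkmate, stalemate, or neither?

stalemate

White to move; white king on a1.
In check: no.
King squares — b1: attacked by Nc3; a2: attacked by Nc3; b2: attacked by Pa3.
Legal moves for White: none.
Not in check and no legal moves → stalemate.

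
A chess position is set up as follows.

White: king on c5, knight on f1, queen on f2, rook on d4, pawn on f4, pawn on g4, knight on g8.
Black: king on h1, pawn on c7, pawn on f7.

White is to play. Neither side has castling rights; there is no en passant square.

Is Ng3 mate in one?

yes

After Ng3: black king on h1; in check: yes, from the white knight on g3.
King squares — g1: attacked by Qf2; g2: attacked by Qf2; h2: attacked by Qf2.
Black has no legal moves → checkmate.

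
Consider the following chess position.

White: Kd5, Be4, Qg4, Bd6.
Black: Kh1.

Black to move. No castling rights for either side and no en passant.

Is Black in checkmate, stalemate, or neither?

Black to move; black king on h1.
In check: yes, from the white bishop on e4.
King squares — g1: attacked by Qg4; g2: attacked by Be4; h2: attacked by Bd6.
Legal moves for Black: none.
In check with no legal moves → checkmate.

checkmate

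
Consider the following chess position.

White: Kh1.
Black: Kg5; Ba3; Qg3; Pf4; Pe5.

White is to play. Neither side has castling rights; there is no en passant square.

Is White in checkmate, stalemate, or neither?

stalemate

White to move; white king on h1.
In check: no.
King squares — g1: attacked by Qg3; g2: attacked by Qg3; h2: attacked by Qg3.
Legal moves for White: none.
Not in check and no legal moves → stalemate.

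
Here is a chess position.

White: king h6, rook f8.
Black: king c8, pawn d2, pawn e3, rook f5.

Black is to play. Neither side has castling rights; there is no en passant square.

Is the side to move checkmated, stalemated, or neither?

neither

Black to move; black king on c8.
In check: yes, from the white rook on f8.
Legal moves for Black: Kd7, Kc7, Kb7, Rxf8.
Black is in check but has 4 legal moves → neither.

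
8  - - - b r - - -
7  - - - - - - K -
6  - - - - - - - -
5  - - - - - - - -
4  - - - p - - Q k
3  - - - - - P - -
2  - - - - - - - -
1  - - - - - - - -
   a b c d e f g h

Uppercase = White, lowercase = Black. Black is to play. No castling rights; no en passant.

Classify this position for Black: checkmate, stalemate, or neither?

checkmate

Black to move; black king on h4.
In check: yes, from the white queen on g4.
King squares — g3: attacked by Qg4; h3: attacked by Qg4; g4: attacked by Pf3; g5: attacked by Qg4; h5: attacked by Qg4.
Legal moves for Black: none.
In check with no legal moves → checkmate.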